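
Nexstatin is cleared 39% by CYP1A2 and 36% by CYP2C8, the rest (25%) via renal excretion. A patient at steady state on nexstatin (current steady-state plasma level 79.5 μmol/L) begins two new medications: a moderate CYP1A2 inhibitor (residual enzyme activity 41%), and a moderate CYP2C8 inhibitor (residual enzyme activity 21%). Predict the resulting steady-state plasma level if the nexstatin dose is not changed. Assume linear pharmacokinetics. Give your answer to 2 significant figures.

The CYP1A2 pathway (39% of clearance) falls to 0.41× activity: 0.39 × 0.41 = 0.1599.
The CYP2C8 pathway (36% of clearance) falls to 0.21× activity: 0.36 × 0.21 = 0.0756.
The remaining 25% of clearance is unaffected.
Relative clearance = 0.1599 + 0.0756 + 0.25 = 0.4855.
New steady-state plasma level = 79.5 / 0.4855 = 1.6 × 10² μmol/L (concentration scales inversely with clearance).

1.6 × 10² μmol/L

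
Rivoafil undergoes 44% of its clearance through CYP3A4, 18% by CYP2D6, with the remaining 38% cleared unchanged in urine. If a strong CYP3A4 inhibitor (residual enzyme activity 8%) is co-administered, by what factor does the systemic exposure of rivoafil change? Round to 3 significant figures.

1.68

The CYP3A4 pathway (44% of clearance) is reduced to 0.08× activity: 0.44 × 0.08 = 0.0352.
CYP2D6 (18%) and the residual 38% are unaffected.
Relative clearance = 0.0352 + 0.18 + 0.38 = 0.5952.
Systemic exposure is inversely proportional to clearance, so the fold-change is 1 / 0.5952 = 1.68.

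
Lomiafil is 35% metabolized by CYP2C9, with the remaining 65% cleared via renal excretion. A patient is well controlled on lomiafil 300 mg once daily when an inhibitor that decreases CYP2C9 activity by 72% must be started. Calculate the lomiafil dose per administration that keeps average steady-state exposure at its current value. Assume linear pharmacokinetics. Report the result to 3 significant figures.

224 mg

The CYP2C9 pathway (35% of clearance) is reduced to 0.28× activity: 0.35 × 0.28 = 0.098.
Non-CYP routes (65%) are unchanged.
Relative clearance = 0.098 + 0.65 = 0.748.
To maintain the same steady-state level, dose must scale with clearance: new dose = 300 × 0.748 = 224 mg.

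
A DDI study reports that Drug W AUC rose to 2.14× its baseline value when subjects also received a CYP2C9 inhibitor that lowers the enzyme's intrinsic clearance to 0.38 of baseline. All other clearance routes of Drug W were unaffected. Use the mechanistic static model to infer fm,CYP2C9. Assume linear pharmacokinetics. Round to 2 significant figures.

Let x = fm,CYP2C9. Because AUC ∝ 1/CL, relative clearance fell to 1/2.14 = 0.4673.
Setting x·0.38 + (1 − x) = 0.4673 and solving: x = (0.4673 − 1)/(0.38 − 1) = 0.86.

0.86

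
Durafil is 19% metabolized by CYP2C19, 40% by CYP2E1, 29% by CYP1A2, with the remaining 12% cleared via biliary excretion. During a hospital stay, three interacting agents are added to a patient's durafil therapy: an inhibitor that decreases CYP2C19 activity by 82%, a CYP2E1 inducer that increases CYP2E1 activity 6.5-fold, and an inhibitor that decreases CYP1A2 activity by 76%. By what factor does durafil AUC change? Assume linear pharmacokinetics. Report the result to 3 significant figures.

The CYP2C19 pathway (19% of clearance) drops to 0.18× activity: 0.19 × 0.18 = 0.0342.
The CYP2E1 pathway (40% of clearance) is boosted to 6.5× activity: 0.4 × 6.5 = 2.6.
The CYP1A2 pathway (29% of clearance) drops to 0.24× activity: 0.29 × 0.24 = 0.0696.
The remaining 12% of clearance is unaffected.
Relative clearance = 0.0342 + 2.6 + 0.0696 + 0.12 = 2.8238.
AUC ∝ 1/CL: fold-change = 1 / 2.8238 = 0.354.

0.354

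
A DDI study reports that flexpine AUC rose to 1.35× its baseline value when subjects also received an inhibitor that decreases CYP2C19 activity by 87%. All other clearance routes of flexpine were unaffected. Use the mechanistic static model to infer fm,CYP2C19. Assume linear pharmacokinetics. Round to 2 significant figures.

0.30

Let fm be the CYP2C19 fraction. New clearance relative to baseline = fm × 0.13 + (1 − fm).
AUC ratio = 1 / (new CL fraction), so new CL fraction = 1 / 1.35 = 0.7407.
fm × 0.13 + 1 − fm = 0.7407  ⇒  fm × (0.13 − 1) = −0.2593  ⇒  fm = 0.30.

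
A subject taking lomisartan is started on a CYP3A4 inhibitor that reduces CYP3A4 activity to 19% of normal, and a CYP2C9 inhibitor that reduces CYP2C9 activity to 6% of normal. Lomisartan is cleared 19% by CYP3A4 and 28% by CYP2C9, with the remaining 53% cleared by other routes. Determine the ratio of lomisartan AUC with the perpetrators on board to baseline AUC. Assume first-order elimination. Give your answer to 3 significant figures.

CYP3A4: 0.19 × 0.19 = 0.0361
CYP2C9: 0.28 × 0.06 = 0.0168
Other: 0.53 (unchanged)
Relative clearance = 0.0361 + 0.0168 + 0.53 = 0.5829.
AUC ∝ 1/CL: fold-change = 1 / 0.5829 = 1.72.

1.72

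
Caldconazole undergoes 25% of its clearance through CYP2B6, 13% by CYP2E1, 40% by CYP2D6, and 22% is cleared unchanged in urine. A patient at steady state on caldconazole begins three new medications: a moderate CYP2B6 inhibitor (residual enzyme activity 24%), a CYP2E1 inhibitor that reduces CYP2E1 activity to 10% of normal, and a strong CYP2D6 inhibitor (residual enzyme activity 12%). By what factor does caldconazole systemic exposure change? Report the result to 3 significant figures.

2.93

CYP2B6: 0.25 × 0.24 = 0.06
CYP2E1: 0.13 × 0.1 = 0.013
CYP2D6: 0.4 × 0.12 = 0.048
Other: 0.22 (unchanged)
CL_new/CL_old = 0.06 + 0.013 + 0.048 + 0.22 = 0.341.
Because systemic exposure varies inversely with clearance, the combined effect is 1 / 0.341 = 2.93.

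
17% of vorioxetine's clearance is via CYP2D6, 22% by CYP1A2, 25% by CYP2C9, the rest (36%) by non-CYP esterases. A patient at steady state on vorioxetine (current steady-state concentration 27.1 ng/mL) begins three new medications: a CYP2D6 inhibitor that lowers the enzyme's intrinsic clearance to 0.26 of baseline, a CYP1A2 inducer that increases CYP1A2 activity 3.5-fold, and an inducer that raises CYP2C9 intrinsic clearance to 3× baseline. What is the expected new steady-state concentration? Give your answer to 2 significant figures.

CYP2D6: 0.17 × 0.26 = 0.0442
CYP1A2: 0.22 × 3.5 = 0.77
CYP2C9: 0.25 × 3 = 0.75
Other: 0.36 (unchanged)
CL_new/CL_old = 0.0442 + 0.77 + 0.75 + 0.36 = 1.9242.
New steady-state concentration = 27.1 / 1.9242 = 14 ng/mL (concentration scales inversely with clearance).

14 ng/mL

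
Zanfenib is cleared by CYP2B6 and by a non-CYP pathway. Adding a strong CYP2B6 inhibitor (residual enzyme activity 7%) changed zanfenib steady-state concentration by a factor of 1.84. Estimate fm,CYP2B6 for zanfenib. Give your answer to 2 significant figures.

Write x for the fraction cleared via CYP2B6. The observed steady-state concentration change means clearance fell to 1/1.84 = 0.5435 of baseline.
Only the CYP2B6 route changed, so 0.5435 = x·0.07 + (1 − x), giving x = 0.49.

0.49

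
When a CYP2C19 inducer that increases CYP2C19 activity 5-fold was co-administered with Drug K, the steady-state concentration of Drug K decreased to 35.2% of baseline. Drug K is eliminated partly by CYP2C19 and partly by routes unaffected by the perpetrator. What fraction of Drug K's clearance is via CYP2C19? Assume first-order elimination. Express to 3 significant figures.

0.460

Let x = fm,CYP2C19. Because steady-state concentration ∝ 1/CL, relative clearance rose to 1/0.352 = 2.841.
Setting x·5 + (1 − x) = 2.841 and solving: x = (2.841 − 1)/(5 − 1) = 0.460.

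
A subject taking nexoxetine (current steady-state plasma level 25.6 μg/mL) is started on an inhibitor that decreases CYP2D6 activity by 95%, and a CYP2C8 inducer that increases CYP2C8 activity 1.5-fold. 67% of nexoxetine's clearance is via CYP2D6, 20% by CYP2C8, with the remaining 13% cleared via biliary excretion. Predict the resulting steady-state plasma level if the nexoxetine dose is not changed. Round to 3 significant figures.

55.2 μg/mL

The CYP2D6 pathway (67% of clearance) drops to 0.05× activity: 0.67 × 0.05 = 0.0335.
The CYP2C8 pathway (20% of clearance) is boosted to 1.5× activity: 0.2 × 1.5 = 0.3.
The remaining 13% of clearance is unaffected.
New clearance relative to baseline: 0.0335 + 0.3 + 0.13 = 0.4635.
Steady-state plasma level ∝ 1/CL: new value = 25.6 / 0.4635 = 55.2 μg/mL.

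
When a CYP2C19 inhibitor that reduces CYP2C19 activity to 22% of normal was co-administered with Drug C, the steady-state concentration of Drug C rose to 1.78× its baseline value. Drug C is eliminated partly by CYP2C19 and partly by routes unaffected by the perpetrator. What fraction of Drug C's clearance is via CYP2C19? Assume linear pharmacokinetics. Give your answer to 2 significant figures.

Let x = fm,CYP2C19. Because steady-state concentration ∝ 1/CL, relative clearance fell to 1/1.78 = 0.5618.
Only the CYP2C19 route changed, so 0.5618 = x·0.22 + (1 − x), giving x = 0.56.

0.56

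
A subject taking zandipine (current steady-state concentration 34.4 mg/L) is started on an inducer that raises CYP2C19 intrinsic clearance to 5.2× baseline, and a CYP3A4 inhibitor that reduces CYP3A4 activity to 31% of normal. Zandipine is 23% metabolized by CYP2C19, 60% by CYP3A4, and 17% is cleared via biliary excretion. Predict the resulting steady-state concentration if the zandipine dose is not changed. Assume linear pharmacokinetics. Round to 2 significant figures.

22 mg/L

CYP2C19: 0.23 × 5.2 = 1.196
CYP3A4: 0.6 × 0.31 = 0.186
Other: 0.17 (unchanged)
New clearance relative to baseline: 1.196 + 0.186 + 0.17 = 1.552.
Dividing the baseline by the relative clearance: 34.4 / 1.552 = 22 mg/L.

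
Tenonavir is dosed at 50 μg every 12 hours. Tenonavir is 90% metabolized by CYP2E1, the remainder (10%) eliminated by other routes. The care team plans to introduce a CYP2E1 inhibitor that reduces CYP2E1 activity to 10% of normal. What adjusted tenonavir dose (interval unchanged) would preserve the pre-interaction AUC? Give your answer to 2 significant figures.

9.5 μg

CYP2E1: 0.9 × 0.1 = 0.09
Other: 0.1 (unchanged)
CL_new/CL_old = 0.09 + 0.1 = 0.19.
To maintain the same steady-state level, dose must scale with clearance: new dose = 50 × 0.19 = 9.5 μg.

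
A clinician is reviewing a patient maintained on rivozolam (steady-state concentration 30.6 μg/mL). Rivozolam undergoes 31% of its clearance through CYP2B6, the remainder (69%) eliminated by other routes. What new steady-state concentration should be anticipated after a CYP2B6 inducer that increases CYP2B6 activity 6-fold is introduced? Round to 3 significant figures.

12.0 μg/mL

CYP2B6: 0.31 × 6 = 1.86
Other: 0.69 (unchanged)
Relative clearance = 1.86 + 0.69 = 2.55.
With dosing unchanged, steady-state concentration scales as 1/CL: 30.6 / 2.55 = 12.0 μg/mL.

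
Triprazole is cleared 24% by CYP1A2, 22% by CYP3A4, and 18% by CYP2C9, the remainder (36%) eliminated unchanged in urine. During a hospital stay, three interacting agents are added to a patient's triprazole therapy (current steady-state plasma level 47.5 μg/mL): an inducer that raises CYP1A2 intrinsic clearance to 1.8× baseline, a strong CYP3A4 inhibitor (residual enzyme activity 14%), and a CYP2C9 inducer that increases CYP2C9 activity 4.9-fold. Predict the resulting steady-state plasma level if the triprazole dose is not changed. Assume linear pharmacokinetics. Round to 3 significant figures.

27.9 μg/mL

CYP1A2: 0.24 × 1.8 = 0.432
CYP3A4: 0.22 × 0.14 = 0.0308
CYP2C9: 0.18 × 4.9 = 0.882
Other: 0.36 (unchanged)
New clearance relative to baseline: 0.432 + 0.0308 + 0.882 + 0.36 = 1.7048.
Steady-state plasma level ∝ 1/CL: new value = 47.5 / 1.7048 = 27.9 μg/mL.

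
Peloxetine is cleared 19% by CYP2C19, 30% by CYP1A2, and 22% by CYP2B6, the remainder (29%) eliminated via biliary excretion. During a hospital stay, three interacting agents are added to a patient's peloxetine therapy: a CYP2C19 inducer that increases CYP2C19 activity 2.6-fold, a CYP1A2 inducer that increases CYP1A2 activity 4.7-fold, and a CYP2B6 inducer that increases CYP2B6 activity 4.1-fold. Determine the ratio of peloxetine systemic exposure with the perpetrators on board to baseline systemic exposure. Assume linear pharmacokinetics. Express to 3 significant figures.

0.323

CYP2C19: 0.19 × 2.6 = 0.494
CYP1A2: 0.3 × 4.7 = 1.41
CYP2B6: 0.22 × 4.1 = 0.902
Other: 0.29 (unchanged)
CL_new/CL_old = 0.494 + 1.41 + 0.902 + 0.29 = 3.096.
Net systemic exposure ratio = 1 / 3.096 = 0.323.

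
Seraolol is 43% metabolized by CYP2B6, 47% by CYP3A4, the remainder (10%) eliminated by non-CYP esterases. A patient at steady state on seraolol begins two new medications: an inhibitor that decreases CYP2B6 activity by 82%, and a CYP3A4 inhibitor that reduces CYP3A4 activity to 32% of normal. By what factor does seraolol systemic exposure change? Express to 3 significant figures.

The CYP2B6 pathway (43% of clearance) is reduced to 0.18× activity: 0.43 × 0.18 = 0.0774.
The CYP3A4 pathway (47% of clearance) is reduced to 0.32× activity: 0.47 × 0.32 = 0.1504.
Non-CYP routes (10%) are unchanged.
Relative clearance = 0.0774 + 0.1504 + 0.1 = 0.3278.
Because systemic exposure varies inversely with clearance, the combined effect is 1 / 0.3278 = 3.05.

3.05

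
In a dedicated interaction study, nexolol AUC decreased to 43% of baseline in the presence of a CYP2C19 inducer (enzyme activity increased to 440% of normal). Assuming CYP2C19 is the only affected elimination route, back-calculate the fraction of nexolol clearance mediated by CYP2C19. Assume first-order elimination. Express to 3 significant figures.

0.390

Write x for the fraction cleared via CYP2C19. The observed AUC change means clearance rose to 1/0.430 = 2.326 of baseline.
Setting x·4.4 + (1 − x) = 2.326 and solving: x = (2.326 − 1)/(4.4 − 1) = 0.390.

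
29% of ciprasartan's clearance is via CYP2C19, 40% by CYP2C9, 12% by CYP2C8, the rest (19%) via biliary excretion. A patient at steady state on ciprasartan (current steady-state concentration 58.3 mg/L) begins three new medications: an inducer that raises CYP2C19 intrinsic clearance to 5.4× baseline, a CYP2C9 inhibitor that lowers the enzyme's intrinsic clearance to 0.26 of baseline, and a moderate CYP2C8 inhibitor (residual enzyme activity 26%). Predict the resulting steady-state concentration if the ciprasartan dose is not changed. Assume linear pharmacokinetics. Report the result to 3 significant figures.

30.8 mg/L

CYP2C19: 0.29 × 5.4 = 1.566
CYP2C9: 0.4 × 0.26 = 0.104
CYP2C8: 0.12 × 0.26 = 0.0312
Other: 0.19 (unchanged)
Relative clearance = 1.566 + 0.104 + 0.0312 + 0.19 = 1.8912.
Dividing the baseline by the relative clearance: 58.3 / 1.8912 = 30.8 mg/L.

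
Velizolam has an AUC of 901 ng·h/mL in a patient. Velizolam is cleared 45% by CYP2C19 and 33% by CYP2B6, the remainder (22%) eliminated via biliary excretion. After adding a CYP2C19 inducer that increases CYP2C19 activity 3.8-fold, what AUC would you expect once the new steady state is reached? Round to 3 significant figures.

CYP2C19: 0.45 × 3.8 = 1.71
CYP2B6: 0.33 (unchanged)
Other: 0.22 (unchanged)
New clearance relative to baseline: 1.71 + 0.33 + 0.22 = 2.26.
New AUC = baseline ÷ relative clearance = 901 / 2.26 = 399 ng·h/mL.

399 ng·h/mL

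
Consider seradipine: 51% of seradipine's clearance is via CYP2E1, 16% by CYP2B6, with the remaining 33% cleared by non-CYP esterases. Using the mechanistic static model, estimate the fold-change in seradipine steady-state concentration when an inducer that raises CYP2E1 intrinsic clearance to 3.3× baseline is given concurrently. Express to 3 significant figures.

CYP2E1: 0.51 × 3.3 = 1.683
CYP2B6: 0.16 (unchanged)
Other: 0.33 (unchanged)
Relative clearance = 1.683 + 0.16 + 0.33 = 2.173.
Steady-state concentration ratio = CL_old/CL_new = 1 / 2.173 = 0.460.

0.460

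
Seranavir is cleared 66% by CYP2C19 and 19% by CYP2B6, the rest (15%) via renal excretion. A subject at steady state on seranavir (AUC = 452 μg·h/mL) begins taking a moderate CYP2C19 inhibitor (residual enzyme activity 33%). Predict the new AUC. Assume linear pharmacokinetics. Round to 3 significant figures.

810 μg·h/mL

The CYP2C19 pathway (66% of clearance) falls to 0.33× activity: 0.66 × 0.33 = 0.2178.
CYP2B6 (19%) and the residual 15% are unaffected.
New clearance relative to baseline: 0.2178 + 0.19 + 0.15 = 0.5578.
AUC ∝ 1/CL, so new value = 452 / 0.5578 = 810 μg·h/mL.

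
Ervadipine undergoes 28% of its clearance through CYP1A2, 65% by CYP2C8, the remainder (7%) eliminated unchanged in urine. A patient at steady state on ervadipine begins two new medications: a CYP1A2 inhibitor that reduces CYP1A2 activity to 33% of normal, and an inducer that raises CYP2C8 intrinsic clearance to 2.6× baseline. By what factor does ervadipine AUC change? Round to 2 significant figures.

The CYP1A2 pathway (28% of clearance) is reduced to 0.33× activity: 0.28 × 0.33 = 0.0924.
The CYP2C8 pathway (65% of clearance) increases to 2.6× activity: 0.65 × 2.6 = 1.69.
Non-CYP routes (7%) are unchanged.
CL_new/CL_old = 0.0924 + 1.69 + 0.07 = 1.8524.
Because AUC varies inversely with clearance, the combined effect is 1 / 1.8524 = 0.54.

0.54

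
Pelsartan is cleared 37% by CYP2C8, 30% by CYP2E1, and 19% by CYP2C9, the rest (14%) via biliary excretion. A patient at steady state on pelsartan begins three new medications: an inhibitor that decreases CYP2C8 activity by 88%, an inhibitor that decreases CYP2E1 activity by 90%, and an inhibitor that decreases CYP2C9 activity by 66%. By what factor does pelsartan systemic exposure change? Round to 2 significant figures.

CYP2C8: 0.37 × 0.12 = 0.0444
CYP2E1: 0.3 × 0.1 = 0.03
CYP2C9: 0.19 × 0.34 = 0.0646
Other: 0.14 (unchanged)
Relative clearance = 0.0444 + 0.03 + 0.0646 + 0.14 = 0.279.
Because systemic exposure varies inversely with clearance, the combined effect is 1 / 0.279 = 3.6.

3.6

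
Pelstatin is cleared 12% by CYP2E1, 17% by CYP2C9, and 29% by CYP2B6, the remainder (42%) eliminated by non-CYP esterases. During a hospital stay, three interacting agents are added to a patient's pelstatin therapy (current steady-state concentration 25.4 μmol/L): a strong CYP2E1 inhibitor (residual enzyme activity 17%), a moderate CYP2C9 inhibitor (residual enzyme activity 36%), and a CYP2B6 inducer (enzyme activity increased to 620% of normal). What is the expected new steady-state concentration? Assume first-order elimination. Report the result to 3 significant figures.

The CYP2E1 pathway (12% of clearance) drops to 0.17× activity: 0.12 × 0.17 = 0.0204.
The CYP2C9 pathway (17% of clearance) falls to 0.36× activity: 0.17 × 0.36 = 0.0612.
The CYP2B6 pathway (29% of clearance) rises to 6.2× activity: 0.29 × 6.2 = 1.798.
The remaining 42% of clearance is unaffected.
CL_new/CL_old = 0.0204 + 0.0612 + 1.798 + 0.42 = 2.2996.
Dividing the baseline by the relative clearance: 25.4 / 2.2996 = 11.0 μmol/L.

11.0 μmol/L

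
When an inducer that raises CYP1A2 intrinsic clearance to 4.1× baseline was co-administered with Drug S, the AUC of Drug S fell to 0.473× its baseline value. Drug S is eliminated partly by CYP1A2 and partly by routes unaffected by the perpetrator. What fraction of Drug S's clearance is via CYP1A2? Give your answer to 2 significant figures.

0.36

CL'/CL = 1 / 0.473 = 2.114
4.1·fm + (1 − fm) = 2.114
fm = (2.114 − 1) / (4.1 − 1) = 0.36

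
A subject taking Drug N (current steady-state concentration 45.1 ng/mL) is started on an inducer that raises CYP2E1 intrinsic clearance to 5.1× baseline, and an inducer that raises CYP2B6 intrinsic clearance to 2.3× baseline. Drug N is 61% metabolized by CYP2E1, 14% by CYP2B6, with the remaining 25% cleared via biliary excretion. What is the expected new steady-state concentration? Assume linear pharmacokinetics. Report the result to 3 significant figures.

The CYP2E1 pathway (61% of clearance) is boosted to 5.1× activity: 0.61 × 5.1 = 3.111.
The CYP2B6 pathway (14% of clearance) is boosted to 2.3× activity: 0.14 × 2.3 = 0.322.
The remaining 25% of clearance is unaffected.
CL_new/CL_old = 3.111 + 0.322 + 0.25 = 3.683.
Dividing the baseline by the relative clearance: 45.1 / 3.683 = 12.2 ng/mL.

12.2 ng/mL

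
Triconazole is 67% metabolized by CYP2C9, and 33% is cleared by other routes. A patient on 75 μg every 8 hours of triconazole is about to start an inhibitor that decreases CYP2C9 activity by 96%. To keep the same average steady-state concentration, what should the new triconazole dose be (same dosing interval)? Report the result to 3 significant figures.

The CYP2C9 pathway (67% of clearance) drops to 0.04× activity: 0.67 × 0.04 = 0.0268.
Non-CYP routes (33%) are unchanged.
CL_new/CL_old = 0.0268 + 0.33 = 0.3568.
Css,avg = (dose rate)/CL, so holding Css fixed requires dose ∝ CL: 75 × 0.3568 = 26.8 μg.

26.8 μg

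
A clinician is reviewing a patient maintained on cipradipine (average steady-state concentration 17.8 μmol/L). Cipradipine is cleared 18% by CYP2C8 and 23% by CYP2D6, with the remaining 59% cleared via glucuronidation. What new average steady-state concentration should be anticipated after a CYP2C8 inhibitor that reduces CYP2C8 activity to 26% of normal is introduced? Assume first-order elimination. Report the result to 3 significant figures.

20.5 μmol/L

The CYP2C8 pathway (18% of clearance) is reduced to 0.26× activity: 0.18 × 0.26 = 0.0468.
CYP2D6 (23%) and the residual 59% are unaffected.
Relative clearance = 0.0468 + 0.23 + 0.59 = 0.8668.
New average steady-state concentration = baseline ÷ relative clearance = 17.8 / 0.8668 = 20.5 μmol/L.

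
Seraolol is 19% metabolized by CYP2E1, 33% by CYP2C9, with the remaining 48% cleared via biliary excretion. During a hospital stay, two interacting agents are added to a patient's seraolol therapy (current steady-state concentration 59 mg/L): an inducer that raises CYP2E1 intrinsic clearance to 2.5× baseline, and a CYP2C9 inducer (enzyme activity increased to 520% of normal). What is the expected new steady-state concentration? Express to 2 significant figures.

22 mg/L

CYP2E1: 0.19 × 2.5 = 0.475
CYP2C9: 0.33 × 5.2 = 1.716
Other: 0.48 (unchanged)
Relative clearance = 0.475 + 1.716 + 0.48 = 2.671.
Steady-state concentration ∝ 1/CL: new value = 59 / 2.671 = 22 mg/L.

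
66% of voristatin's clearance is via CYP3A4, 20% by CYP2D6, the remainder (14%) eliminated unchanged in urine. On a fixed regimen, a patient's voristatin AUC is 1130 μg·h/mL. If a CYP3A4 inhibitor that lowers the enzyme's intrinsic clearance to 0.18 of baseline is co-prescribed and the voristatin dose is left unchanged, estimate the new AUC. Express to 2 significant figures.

The CYP3A4 pathway (66% of clearance) is reduced to 0.18× activity: 0.66 × 0.18 = 0.1188.
CYP2D6 (20%) and the residual 14% are unaffected.
CL_new/CL_old = 0.1188 + 0.2 + 0.14 = 0.4588.
New AUC = baseline ÷ relative clearance = 1130 / 0.4588 = 2.5 × 10³ μg·h/mL.

2.5 × 10³ μg·h/mL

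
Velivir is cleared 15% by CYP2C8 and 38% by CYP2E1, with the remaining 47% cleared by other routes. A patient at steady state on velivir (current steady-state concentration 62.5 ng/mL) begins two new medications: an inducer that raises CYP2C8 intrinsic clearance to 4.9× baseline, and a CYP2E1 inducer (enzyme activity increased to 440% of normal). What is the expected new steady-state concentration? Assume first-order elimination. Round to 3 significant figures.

The CYP2C8 pathway (15% of clearance) rises to 4.9× activity: 0.15 × 4.9 = 0.735.
The CYP2E1 pathway (38% of clearance) rises to 4.4× activity: 0.38 × 4.4 = 1.672.
Non-CYP routes (47%) are unchanged.
New clearance relative to baseline: 0.735 + 1.672 + 0.47 = 2.877.
New steady-state concentration = 62.5 / 2.877 = 21.7 ng/mL (concentration scales inversely with clearance).

21.7 ng/mL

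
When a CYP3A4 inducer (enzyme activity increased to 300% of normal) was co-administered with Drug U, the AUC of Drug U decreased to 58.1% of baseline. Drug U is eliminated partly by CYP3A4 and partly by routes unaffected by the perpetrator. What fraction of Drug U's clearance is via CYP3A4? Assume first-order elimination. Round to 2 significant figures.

0.36

Call the CYP3A4 fraction fm. After the interaction, CL_new/CL_old = fm × 3 + (1 − fm).
AUC ratio = 1 / (new CL fraction), so new CL fraction = 1 / 0.581 = 1.721.
fm × 3 + 1 − fm = 1.721  ⇒  fm × (3 − 1) = 0.7212  ⇒  fm = 0.36.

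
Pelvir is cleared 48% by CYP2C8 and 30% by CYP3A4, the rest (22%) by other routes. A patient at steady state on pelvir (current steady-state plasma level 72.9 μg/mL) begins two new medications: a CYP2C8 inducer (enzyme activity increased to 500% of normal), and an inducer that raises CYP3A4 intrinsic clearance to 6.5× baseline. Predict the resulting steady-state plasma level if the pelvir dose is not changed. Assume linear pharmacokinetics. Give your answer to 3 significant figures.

16.0 μg/mL

The CYP2C8 pathway (48% of clearance) is boosted to 5× activity: 0.48 × 5 = 2.4.
The CYP3A4 pathway (30% of clearance) is boosted to 6.5× activity: 0.3 × 6.5 = 1.95.
The remaining 22% of clearance is unaffected.
CL_new/CL_old = 2.4 + 1.95 + 0.22 = 4.57.
Dividing the baseline by the relative clearance: 72.9 / 4.57 = 16.0 μg/mL.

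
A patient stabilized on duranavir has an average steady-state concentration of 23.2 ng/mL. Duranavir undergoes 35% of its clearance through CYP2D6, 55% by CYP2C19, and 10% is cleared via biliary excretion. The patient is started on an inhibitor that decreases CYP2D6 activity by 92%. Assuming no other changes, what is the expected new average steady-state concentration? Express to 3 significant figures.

The CYP2D6 pathway (35% of clearance) falls to 0.08× activity: 0.35 × 0.08 = 0.028.
CYP2C19 (55%) and the residual 10% are unaffected.
New clearance relative to baseline: 0.028 + 0.55 + 0.1 = 0.678.
Average steady-state concentration ∝ 1/CL, so new value = 23.2 / 0.678 = 34.2 ng/mL.

34.2 ng/mL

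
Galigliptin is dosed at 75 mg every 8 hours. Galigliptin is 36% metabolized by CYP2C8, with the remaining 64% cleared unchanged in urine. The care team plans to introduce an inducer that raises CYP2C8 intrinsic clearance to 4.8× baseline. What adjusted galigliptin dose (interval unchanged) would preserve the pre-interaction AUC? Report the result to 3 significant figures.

178 mg

The CYP2C8 pathway (36% of clearance) increases to 4.8× activity: 0.36 × 4.8 = 1.728.
The remaining 64% of clearance is unaffected.
CL_new/CL_old = 1.728 + 0.64 = 2.368.
To maintain the same steady-state level, dose must scale with clearance: new dose = 75 × 2.368 = 178 mg.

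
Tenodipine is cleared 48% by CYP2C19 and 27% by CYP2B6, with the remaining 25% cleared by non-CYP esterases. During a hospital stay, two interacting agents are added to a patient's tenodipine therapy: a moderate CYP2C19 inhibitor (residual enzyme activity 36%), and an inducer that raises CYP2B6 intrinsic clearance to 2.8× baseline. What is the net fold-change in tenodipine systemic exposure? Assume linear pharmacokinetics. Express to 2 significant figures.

0.85

The CYP2C19 pathway (48% of clearance) falls to 0.36× activity: 0.48 × 0.36 = 0.1728.
The CYP2B6 pathway (27% of clearance) is boosted to 2.8× activity: 0.27 × 2.8 = 0.756.
The remaining 25% of clearance is unaffected.
New clearance relative to baseline: 0.1728 + 0.756 + 0.25 = 1.1788.
Systemic exposure ∝ 1/CL: fold-change = 1 / 1.1788 = 0.85.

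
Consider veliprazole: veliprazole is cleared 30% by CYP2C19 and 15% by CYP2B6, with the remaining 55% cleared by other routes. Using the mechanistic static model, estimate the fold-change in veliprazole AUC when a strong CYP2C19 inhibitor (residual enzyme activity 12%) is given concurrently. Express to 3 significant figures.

1.36

The CYP2C19 pathway (30% of clearance) falls to 0.12× activity: 0.3 × 0.12 = 0.036.
CYP2B6 (15%) and the residual 55% are unaffected.
New clearance relative to baseline: 0.036 + 0.15 + 0.55 = 0.736.
Since AUC ∝ 1/CL, the ratio is 1 / 0.736 = 1.36.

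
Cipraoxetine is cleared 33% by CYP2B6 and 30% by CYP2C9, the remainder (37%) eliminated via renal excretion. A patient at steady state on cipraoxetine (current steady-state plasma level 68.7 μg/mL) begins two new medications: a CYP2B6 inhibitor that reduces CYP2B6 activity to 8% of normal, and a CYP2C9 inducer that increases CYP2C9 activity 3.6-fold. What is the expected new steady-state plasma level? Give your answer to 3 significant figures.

The CYP2B6 pathway (33% of clearance) falls to 0.08× activity: 0.33 × 0.08 = 0.0264.
The CYP2C9 pathway (30% of clearance) is boosted to 3.6× activity: 0.3 × 3.6 = 1.08.
The remaining 37% of clearance is unaffected.
Relative clearance = 0.0264 + 1.08 + 0.37 = 1.4764.
New steady-state plasma level = 68.7 / 1.4764 = 46.5 μg/mL (concentration scales inversely with clearance).

46.5 μg/mL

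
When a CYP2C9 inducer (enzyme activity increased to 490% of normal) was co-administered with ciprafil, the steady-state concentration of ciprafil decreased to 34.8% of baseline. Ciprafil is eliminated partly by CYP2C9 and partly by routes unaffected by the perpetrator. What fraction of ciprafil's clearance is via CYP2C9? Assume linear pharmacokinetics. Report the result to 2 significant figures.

Let x = fm,CYP2C9. Because steady-state concentration ∝ 1/CL, relative clearance rose to 1/0.348 = 2.874.
Only the CYP2C9 route changed, so 2.874 = x·4.9 + (1 − x), giving x = 0.48.

0.48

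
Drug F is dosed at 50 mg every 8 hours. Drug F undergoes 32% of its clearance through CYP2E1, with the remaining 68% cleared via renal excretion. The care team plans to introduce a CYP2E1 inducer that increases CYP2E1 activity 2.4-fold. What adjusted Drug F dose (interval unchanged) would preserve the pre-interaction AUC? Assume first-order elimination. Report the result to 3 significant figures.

72.4 mg

CYP2E1: 0.32 × 2.4 = 0.768
Other: 0.68 (unchanged)
Relative clearance = 0.768 + 0.68 = 1.448.
Exposure is unchanged when dose changes in proportion to clearance. New dose = 50 mg × 1.448 = 72.4 mg.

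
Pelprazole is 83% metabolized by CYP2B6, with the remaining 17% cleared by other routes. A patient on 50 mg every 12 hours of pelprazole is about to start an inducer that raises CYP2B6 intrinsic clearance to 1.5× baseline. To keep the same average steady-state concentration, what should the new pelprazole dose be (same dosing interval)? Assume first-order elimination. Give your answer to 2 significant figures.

71 mg

CYP2B6: 0.83 × 1.5 = 1.245
Other: 0.17 (unchanged)
New clearance relative to baseline: 1.245 + 0.17 = 1.415.
Css,avg = (dose rate)/CL, so holding Css fixed requires dose ∝ CL: 50 × 1.415 = 71 mg.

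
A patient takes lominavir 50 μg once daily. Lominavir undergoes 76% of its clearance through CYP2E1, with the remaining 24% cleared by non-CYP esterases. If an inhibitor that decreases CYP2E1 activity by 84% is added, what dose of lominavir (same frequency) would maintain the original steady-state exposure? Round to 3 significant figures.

18.1 μg

CYP2E1: 0.76 × 0.16 = 0.1216
Other: 0.24 (unchanged)
New clearance relative to baseline: 0.1216 + 0.24 = 0.3616.
Css,avg = (dose rate)/CL, so holding Css fixed requires dose ∝ CL: 50 × 0.3616 = 18.1 μg.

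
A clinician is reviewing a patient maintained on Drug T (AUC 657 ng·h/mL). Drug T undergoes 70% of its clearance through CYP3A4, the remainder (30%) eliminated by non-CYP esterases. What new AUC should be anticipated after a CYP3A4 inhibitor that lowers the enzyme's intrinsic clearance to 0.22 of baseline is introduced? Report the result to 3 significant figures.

1.45 × 10³ ng·h/mL

The CYP3A4 pathway (70% of clearance) falls to 0.22× activity: 0.7 × 0.22 = 0.154.
Non-CYP routes (30%) are unchanged.
Relative clearance = 0.154 + 0.3 = 0.454.
With dosing unchanged, AUC scales as 1/CL: 657 / 0.454 = 1.45 × 10³ ng·h/mL.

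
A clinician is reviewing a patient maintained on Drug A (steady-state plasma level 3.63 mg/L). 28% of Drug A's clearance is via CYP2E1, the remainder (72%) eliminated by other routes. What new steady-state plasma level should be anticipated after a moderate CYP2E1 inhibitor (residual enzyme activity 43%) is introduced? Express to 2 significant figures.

CYP2E1: 0.28 × 0.43 = 0.1204
Other: 0.72 (unchanged)
New clearance relative to baseline: 0.1204 + 0.72 = 0.8404.
New steady-state plasma level = baseline ÷ relative clearance = 3.63 / 0.8404 = 4.3 mg/L.

4.3 mg/L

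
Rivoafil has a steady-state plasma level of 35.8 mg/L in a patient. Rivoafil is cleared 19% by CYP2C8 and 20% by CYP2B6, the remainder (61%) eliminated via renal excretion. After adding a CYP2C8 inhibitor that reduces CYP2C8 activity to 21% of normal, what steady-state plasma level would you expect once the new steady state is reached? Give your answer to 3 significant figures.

42.1 mg/L

The CYP2C8 pathway (19% of clearance) falls to 0.21× activity: 0.19 × 0.21 = 0.0399.
CYP2B6 (20%) and the residual 61% are unaffected.
CL_new/CL_old = 0.0399 + 0.2 + 0.61 = 0.8499.
Steady-state plasma level ∝ 1/CL, so new value = 35.8 / 0.8499 = 42.1 mg/L.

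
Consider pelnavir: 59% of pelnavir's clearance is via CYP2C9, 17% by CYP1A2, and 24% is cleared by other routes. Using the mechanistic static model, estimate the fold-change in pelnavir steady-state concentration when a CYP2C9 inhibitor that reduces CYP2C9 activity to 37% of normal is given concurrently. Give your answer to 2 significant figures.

CYP2C9: 0.59 × 0.37 = 0.2183
CYP1A2: 0.17 (unchanged)
Other: 0.24 (unchanged)
New clearance relative to baseline: 0.2183 + 0.17 + 0.24 = 0.6283.
Steady-state concentration ratio = CL_old/CL_new = 1 / 0.6283 = 1.6.

1.6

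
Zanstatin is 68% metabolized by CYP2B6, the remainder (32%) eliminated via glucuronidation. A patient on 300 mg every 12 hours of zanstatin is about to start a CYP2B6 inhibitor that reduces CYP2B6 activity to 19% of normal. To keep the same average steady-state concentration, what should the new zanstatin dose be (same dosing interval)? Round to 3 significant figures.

CYP2B6: 0.68 × 0.19 = 0.1292
Other: 0.32 (unchanged)
Relative clearance = 0.1292 + 0.32 = 0.4492.
Css,avg = (dose rate)/CL, so holding Css fixed requires dose ∝ CL: 300 × 0.4492 = 135 mg.

135 mg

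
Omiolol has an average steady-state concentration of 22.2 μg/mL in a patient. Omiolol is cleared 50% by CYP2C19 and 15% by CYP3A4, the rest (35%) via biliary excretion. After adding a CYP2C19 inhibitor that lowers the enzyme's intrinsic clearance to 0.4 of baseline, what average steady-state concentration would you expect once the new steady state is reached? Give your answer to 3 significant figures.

31.7 μg/mL

The CYP2C19 pathway (50% of clearance) falls to 0.4× activity: 0.5 × 0.4 = 0.2.
CYP3A4 (15%) and the residual 35% are unaffected.
Relative clearance = 0.2 + 0.15 + 0.35 = 0.7.
With dosing unchanged, average steady-state concentration scales as 1/CL: 22.2 / 0.7 = 31.7 μg/mL.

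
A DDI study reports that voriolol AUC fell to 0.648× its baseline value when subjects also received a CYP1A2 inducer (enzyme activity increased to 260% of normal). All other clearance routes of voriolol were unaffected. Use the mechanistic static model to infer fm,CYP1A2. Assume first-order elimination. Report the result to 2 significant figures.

Let x = fm,CYP1A2. Because AUC ∝ 1/CL, relative clearance rose to 1/0.648 = 1.543.
Setting x·2.6 + (1 − x) = 1.543 and solving: x = (1.543 − 1)/(2.6 − 1) = 0.34.

0.34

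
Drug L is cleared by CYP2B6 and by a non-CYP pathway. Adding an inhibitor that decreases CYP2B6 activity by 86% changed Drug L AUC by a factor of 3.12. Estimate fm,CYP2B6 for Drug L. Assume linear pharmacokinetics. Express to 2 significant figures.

0.79

Let fm be the CYP2B6 fraction. New clearance relative to baseline = fm × 0.14 + (1 − fm).
AUC ratio = 1 / (new CL fraction), so new CL fraction = 1 / 3.12 = 0.3205.
fm × 0.14 + 1 − fm = 0.3205  ⇒  fm × (0.14 − 1) = −0.6795  ⇒  fm = 0.79.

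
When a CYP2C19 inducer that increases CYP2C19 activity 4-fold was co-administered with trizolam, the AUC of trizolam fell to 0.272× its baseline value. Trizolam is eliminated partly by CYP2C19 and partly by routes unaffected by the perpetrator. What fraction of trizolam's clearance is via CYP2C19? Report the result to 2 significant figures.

CL'/CL = 1 / 0.272 = 3.676
4·fm + (1 − fm) = 3.676
fm = (3.676 − 1) / (4 − 1) = 0.89

0.89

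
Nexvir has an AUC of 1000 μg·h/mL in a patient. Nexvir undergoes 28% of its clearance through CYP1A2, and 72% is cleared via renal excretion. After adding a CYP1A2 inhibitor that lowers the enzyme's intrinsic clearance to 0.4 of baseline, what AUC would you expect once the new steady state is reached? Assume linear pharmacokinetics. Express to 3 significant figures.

The CYP1A2 pathway (28% of clearance) falls to 0.4× activity: 0.28 × 0.4 = 0.112.
The remaining 72% of clearance is unaffected.
CL_new/CL_old = 0.112 + 0.72 = 0.832.
New AUC = baseline ÷ relative clearance = 1000 / 0.832 = 1.20 × 10³ μg·h/mL.

1.20 × 10³ μg·h/mL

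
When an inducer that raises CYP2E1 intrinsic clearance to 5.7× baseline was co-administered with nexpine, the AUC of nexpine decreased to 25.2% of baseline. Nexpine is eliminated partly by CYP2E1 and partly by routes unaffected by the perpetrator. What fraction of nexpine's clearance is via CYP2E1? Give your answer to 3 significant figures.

0.632

CL'/CL = 1 / 0.252 = 3.968
5.7·fm + (1 − fm) = 3.968
fm = (3.968 − 1) / (5.7 − 1) = 0.632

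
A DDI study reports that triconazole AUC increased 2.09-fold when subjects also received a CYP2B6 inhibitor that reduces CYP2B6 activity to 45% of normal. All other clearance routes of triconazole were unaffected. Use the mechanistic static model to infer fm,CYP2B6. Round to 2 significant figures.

Call the CYP2B6 fraction fm. After the interaction, CL_new/CL_old = fm × 0.45 + (1 − fm).
AUC ratio = 1 / (new CL fraction), so new CL fraction = 1 / 2.09 = 0.4785.
fm × 0.45 + 1 − fm = 0.4785  ⇒  fm × (0.45 − 1) = −0.5215  ⇒  fm = 0.95.

0.95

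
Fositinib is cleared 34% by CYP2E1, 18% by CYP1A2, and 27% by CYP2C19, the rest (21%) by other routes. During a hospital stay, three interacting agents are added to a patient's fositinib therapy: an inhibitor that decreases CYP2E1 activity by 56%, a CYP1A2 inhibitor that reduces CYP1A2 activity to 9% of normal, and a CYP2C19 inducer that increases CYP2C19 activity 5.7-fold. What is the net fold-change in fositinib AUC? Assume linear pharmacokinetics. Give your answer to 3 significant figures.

0.522

CYP2E1: 0.34 × 0.44 = 0.1496
CYP1A2: 0.18 × 0.09 = 0.0162
CYP2C19: 0.27 × 5.7 = 1.539
Other: 0.21 (unchanged)
Relative clearance = 0.1496 + 0.0162 + 1.539 + 0.21 = 1.9148.
AUC ∝ 1/CL: fold-change = 1 / 1.9148 = 0.522.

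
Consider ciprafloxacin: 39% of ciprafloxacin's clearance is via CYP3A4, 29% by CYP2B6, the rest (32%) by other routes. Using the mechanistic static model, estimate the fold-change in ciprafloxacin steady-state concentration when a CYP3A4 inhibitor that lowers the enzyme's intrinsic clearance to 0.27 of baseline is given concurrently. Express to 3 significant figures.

CYP3A4: 0.39 × 0.27 = 0.1053
CYP2B6: 0.29 (unchanged)
Other: 0.32 (unchanged)
Relative clearance = 0.1053 + 0.29 + 0.32 = 0.7153.
Steady-state concentration is inversely proportional to clearance, so the fold-change is 1 / 0.7153 = 1.40.

1.40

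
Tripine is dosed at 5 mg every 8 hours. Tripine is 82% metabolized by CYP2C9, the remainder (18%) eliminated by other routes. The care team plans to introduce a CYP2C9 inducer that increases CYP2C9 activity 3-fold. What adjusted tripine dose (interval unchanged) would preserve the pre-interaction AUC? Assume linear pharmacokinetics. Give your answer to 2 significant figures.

13 mg

The CYP2C9 pathway (82% of clearance) is boosted to 3× activity: 0.82 × 3 = 2.46.
The remaining 18% of clearance is unaffected.
New clearance relative to baseline: 2.46 + 0.18 = 2.64.
To maintain the same steady-state level, dose must scale with clearance: new dose = 5 × 2.64 = 13 mg.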